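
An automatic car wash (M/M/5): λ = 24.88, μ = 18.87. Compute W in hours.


a = 1.3185; ρ = 0.2637; P₀ = 0.267326
Lq = P₀·a^c·ρ/(c!(1−ρ)²) = 0.004318
Wq = Lq/λ = 0.004318/24.88 = 0.0001735 hr
W = Wq + 1/μ = 0.0001735 + 0.05299 = 0.05317 hr

Final: 0.05317 hr


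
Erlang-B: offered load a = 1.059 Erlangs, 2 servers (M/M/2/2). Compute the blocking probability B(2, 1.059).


B(c,a) = (a^c/c!) / Σ_{k=0}^{c} a^k/k!
a^2/2! = 0.560740
Σ terms (k=0..2): 1.00000 + 1.05900 + 0.56074 = 2.619740
B = 0.560740/2.619740 = 0.214044

Final: 0.214044


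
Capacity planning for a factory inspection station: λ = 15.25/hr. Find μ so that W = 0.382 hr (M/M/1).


W = 1/(μ−λ) ⇒ μ − λ = 1/W = 1/0.382 = 2.6178
μ = λ + 1/W = 15.25 + 2.6178 = 17.8678 per hr

Final: 17.8678 /hr


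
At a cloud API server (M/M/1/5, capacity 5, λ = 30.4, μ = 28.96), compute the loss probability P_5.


ρ = λ/μ = 30.4/28.96 = 1.0497
P_K = (1−ρ)ρ^K/(1−ρ^(K+1)) = (-0.04972·1.274604)/(1 − 1.337982)
= -0.063378/-0.337982 = 0.187519

Final: 0.187519


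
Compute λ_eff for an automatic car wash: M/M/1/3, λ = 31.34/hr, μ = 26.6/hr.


ρ = 1.1782; P_K = (1−ρ)ρ^3/(1−ρ^4) = 0.314409
λ_eff = λ(1 − P_K) = 31.34·(1 − 0.314409) = 31.34·0.685591 = 21.4864 /hr

Final: 21.4864 /hr


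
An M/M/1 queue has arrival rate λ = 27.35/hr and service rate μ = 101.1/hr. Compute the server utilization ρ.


ρ = λ/μ = 27.35/101.1 = 0.2705

Final: 0.2705


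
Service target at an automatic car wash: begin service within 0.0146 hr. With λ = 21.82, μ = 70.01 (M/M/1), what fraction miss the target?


ρ = 21.82/70.01 = 0.3117
P(Wq > t) = ρ·e^{−(μ−λ)t} = 0.3117·e^{−0.7036}
= 0.3117·0.494814 = 0.154218

Final: 0.154218


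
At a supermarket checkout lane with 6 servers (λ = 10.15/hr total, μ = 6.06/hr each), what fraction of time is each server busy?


ρ = λ/(cμ) = 10.15/(6·6.06) = 10.15/36.36 = 0.2792

Final: 0.2792


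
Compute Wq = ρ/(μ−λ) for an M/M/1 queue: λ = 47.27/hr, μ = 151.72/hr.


ρ = 47.27/151.72 = 0.3116
Wq = ρ/(μ−λ) = 0.3116/(151.72 − 47.27) = 0.3116/104.45 = 0.002983 hr

Final: 0.002983 hr


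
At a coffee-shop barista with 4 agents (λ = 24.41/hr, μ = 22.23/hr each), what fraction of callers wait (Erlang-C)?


a = λ/μ = 1.0981; ρ = a/4 = 0.2745
P₀ = 0.332767 (from M/M/c formula)
C(c,a) = [a^c/(c!(1−ρ))]·P₀ = [1.45383/(24·0.7255)]·0.332767
= 0.08350·0.332767 = 0.027785

Final: 0.027785


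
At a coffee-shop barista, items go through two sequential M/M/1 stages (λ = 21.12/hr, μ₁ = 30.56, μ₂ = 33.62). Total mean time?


Each node sees arrival rate λ = 21.12/hr (tandem ⇒ throughput preserved).
W₁ = 1/(μ₁−λ) = 1/(30.56−21.12) = 0.10593 hr
W₂ = 1/(μ₂−λ) = 1/(33.62−21.12) = 0.08000 hr
W_total = W₁ + W₂ = 0.10593 + 0.08000 = 0.18593 hr

Final: 0.18593 hr


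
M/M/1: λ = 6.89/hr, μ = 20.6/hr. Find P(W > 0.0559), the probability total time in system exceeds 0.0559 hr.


W ~ Exponential(μ−λ) for M/M/1.
μ − λ = 20.6 − 6.89 = 13.7100
P(W > t) = e^{−(μ−λ)t} = e^{−0.7664} = 0.464688

Final: 0.464688


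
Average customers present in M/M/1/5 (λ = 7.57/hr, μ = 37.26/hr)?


ρ = 7.57/37.26 = 0.2032
L = ρ[1 − (K+1)ρ^K + Kρ^(K+1)] / [(1−ρ)(1−ρ^(K+1))]
Numerator: 0.2032·(1 − 6·0.0003462 + 5·0.00007033) = 0.202816
Denominator: (0.7968)·(0.999930) = 0.796777
L = 0.202816/0.796777 = 0.2545

Final: 0.2545


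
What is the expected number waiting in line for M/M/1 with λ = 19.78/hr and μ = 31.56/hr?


ρ = 19.78/31.56 = 0.6267
Lq = ρ²/(1−ρ) = 0.3928/0.3733 = 1.0524

Final: 1.0524


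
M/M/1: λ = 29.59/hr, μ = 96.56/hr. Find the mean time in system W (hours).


W = 1/(μ−λ) = 1/(96.56 − 29.59) = 1/66.97 = 0.01493 hr

Final: 0.01493 hr


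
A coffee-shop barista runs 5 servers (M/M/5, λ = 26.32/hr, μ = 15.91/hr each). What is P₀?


a = λ/μ = 26.32/15.91 = 1.6543; ρ = a/c = 0.3309
Σ_{k=0}^{4} a^k/k! (terms k=0..4) = 1.00000 + 1.65431 + 1.36836 + 0.75456 + 0.31207 = 5.08930
Tail: a^5/(5!(1−ρ)) = 12.39021/(120·0.6691) = 0.15431
P₀ = 1/(5.08930 + 0.15431) = 1/5.24361 = 0.190708

Final: 0.190708


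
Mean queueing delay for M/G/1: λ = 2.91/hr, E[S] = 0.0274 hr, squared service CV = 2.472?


ρ = λ·E[S] = 2.91·0.0274 = 0.07973
E[S²] = E[S]²(1+C_s²) = 0.0274²·(1+2.472) = 0.002607
Wq = λ·E[S²]/(2(1−ρ)) = 2.91·0.002607/(2·0.9203) = 0.004121 hr

Final: 0.004121 hr


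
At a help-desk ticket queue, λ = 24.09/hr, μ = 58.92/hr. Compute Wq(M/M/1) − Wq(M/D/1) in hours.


ρ = 24.09/58.92 = 0.4089
Wq(M/M/1) = ρ/(μ−λ) = 0.4089/34.83 = 0.01174 hr
Wq(M/D/1) = ρ/(2(μ−λ)) = 0.005869 hr
Savings = 0.01174 − 0.005869 = 0.005869 hr

Final: 0.005869 hr


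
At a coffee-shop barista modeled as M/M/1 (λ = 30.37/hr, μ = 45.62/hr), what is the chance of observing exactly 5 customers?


ρ = 30.37/45.62 = 0.6657
P_n = (1−ρ)·ρ^n = (1 − 0.6657)·0.6657^5 = 0.3343·0.130752 = 0.043708

Final: 0.043708


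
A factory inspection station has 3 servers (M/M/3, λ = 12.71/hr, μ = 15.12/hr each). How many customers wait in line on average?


a = λ/μ = 0.8406; ρ = a/3 = 0.2802
P₀ = 0.428916
Lq = P₀·a^c·ρ / (c!·(1−ρ)²) = 0.428916·0.59399·0.2802/(6·0.51811)
= 0.02296

Final: 0.02296


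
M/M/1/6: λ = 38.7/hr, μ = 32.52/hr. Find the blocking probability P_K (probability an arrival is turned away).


ρ = λ/μ = 38.7/32.52 = 1.1900
P_K = (1−ρ)ρ^K/(1−ρ^(K+1)) = (-0.1900·2.840289)/(1 − 3.380049)
= -0.539760/-2.380049 = 0.226785

Final: 0.226785


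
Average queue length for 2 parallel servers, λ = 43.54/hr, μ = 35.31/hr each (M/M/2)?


a = λ/μ = 1.2331; ρ = a/2 = 0.6165
P₀ = 0.237211
Lq = P₀·a^c·ρ / (c!·(1−ρ)²) = 0.237211·1.52048·0.6165/(2·0.14704)
= 0.75614

Final: 0.75614


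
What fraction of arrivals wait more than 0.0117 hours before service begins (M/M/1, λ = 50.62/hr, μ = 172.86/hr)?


ρ = 50.62/172.86 = 0.2928
P(Wq > t) = ρ·e^{−(μ−λ)t} = 0.2928·e^{−1.4302}
= 0.2928·0.239259 = 0.070064

Final: 0.070064


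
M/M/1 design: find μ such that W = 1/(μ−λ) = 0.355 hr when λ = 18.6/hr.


W = 1/(μ−λ) ⇒ μ − λ = 1/W = 1/0.355 = 2.8169
μ = λ + 1/W = 18.6 + 2.8169 = 21.4169 per hr

Final: 21.4169 /hr


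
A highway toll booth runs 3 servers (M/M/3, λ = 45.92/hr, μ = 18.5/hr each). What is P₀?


a = λ/μ = 45.92/18.5 = 2.4822; ρ = a/c = 0.8274
Σ_{k=0}^{2} a^k/k! (terms k=0..2) = 1.00000 + 2.48216 + 3.08056 = 6.56273
Tail: a^3/(3!(1−ρ)) = 15.29292/(6·0.1726) = 14.76613
P₀ = 1/(6.56273 + 14.76613) = 1/21.32886 = 0.046885

Final: 0.046885


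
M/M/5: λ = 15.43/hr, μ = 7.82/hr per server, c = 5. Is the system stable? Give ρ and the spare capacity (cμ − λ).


Total capacity cμ = 5·7.82 = 39.10/hr
ρ = λ/(cμ) = 15.43/39.10 = 0.3946
Stable ⇔ ρ < 1: YES
Spare capacity = cμ − λ = 39.10 − 15.43 = 23.67/hr

Final: ρ = 0.3946; stable; margin = 23.67/hr


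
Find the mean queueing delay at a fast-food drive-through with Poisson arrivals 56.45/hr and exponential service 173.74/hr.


ρ = 56.45/173.74 = 0.3249
Wq = ρ/(μ−λ) = 0.3249/(173.74 − 56.45) = 0.3249/117.29 = 0.002770 hr

Final: 0.002770 hr


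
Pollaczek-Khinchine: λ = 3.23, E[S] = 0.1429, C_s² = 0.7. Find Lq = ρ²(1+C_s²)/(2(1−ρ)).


ρ = λ·E[S] = 3.23·0.1429 = 0.4616
Lq = ρ²(1+C_s²)/(2(1−ρ)) = 0.2130·(1+0.7)/(2·0.5384)
= 0.2130·1.7000/1.0769 = 0.33632

Final: 0.33632


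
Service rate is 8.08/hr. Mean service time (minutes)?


Mean service time = 1/μ = 1/8.08 hour = 0.12376 hour
In minutes: 0.12376 × 60 = 7.4257 min

Final: 7.4257 min


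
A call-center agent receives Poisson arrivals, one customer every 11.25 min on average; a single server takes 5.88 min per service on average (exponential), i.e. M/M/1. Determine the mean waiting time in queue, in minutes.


λ = 60/11.25 = 5.3333 /hr
μ = 60/5.88 = 10.2041 /hr
ρ = λ/μ = 5.3333/10.2041 = 0.5227
Wq = ρ/(μ−λ) = 0.5227/(10.2041−5.3333) = 0.10731 hr
In minutes: 0.10731·60 = 6.438 min

Final: 6.438 min


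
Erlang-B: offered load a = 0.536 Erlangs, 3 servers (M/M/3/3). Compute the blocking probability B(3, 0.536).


B(c,a) = (a^c/c!) / Σ_{k=0}^{c} a^k/k!
a^3/3! = 0.025665
Σ terms (k=0..3): 1.00000 + 0.53600 + 0.14365 + 0.02567 = 1.705313
B = 0.025665/1.705313 = 0.015050

Final: 0.015050


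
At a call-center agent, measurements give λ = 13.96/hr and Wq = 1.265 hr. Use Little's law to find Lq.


Lq = λWq = 13.96·1.265 = 17.6594

Final: 17.6594


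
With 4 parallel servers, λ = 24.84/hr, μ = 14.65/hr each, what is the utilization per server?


ρ = λ/(cμ) = 24.84/(4·14.65) = 24.84/58.60 = 0.4239

Final: 0.4239


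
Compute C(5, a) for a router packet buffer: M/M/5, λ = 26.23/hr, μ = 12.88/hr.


a = λ/μ = 2.0365; ρ = a/5 = 0.4073
P₀ = 0.129417 (from M/M/c formula)
C(c,a) = [a^c/(c!(1−ρ))]·P₀ = [35.02774/(120·0.5927)]·0.129417
= 0.49249·0.129417 = 0.063736

Final: 0.063736


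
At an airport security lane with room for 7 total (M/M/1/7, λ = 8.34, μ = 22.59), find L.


ρ = 8.34/22.59 = 0.3692
L = ρ[1 − (K+1)ρ^K + Kρ^(K+1)] / [(1−ρ)(1−ρ^(K+1))]
Numerator: 0.3692·(1 − 8·0.0009349 + 7·0.0003451) = 0.367321
Denominator: (0.6308)·(0.999655) = 0.630592
L = 0.367321/0.630592 = 0.5825

Final: 0.5825


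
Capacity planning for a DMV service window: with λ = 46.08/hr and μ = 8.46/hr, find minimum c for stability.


Stability requires cμ > λ ⇔ c > λ/μ.
λ/μ = 46.08/8.46 = 5.4468
Minimum integer c = ⌊5.4468⌋ + 1 = 6
Check: 6·8.46 = 50.76 > 46.08, while 5·8.46 = 42.30 ≤ 46.08

Final: 6 servers


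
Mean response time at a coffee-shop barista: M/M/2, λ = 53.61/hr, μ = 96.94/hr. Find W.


a = 0.5530; ρ = 0.2765; P₀ = 0.566770
Lq = P₀·a^c·ρ/(c!(1−ρ)²) = 0.04578
Wq = Lq/λ = 0.04578/53.61 = 0.0008540 hr
W = Wq + 1/μ = 0.0008540 + 0.01032 = 0.01117 hr

Final: 0.01117 hr


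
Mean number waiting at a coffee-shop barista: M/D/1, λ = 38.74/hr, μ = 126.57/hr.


ρ = 38.74/126.57 = 0.3061
M/D/1: Lq = ρ²/(2(1−ρ)) = 0.09368/(2·0.6939) = 0.06750

Final: 0.06750


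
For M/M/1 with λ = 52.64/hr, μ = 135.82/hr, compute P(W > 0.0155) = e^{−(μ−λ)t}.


W ~ Exponential(μ−λ) for M/M/1.
μ − λ = 135.82 − 52.64 = 83.1800
P(W > t) = e^{−(μ−λ)t} = e^{−1.2893} = 0.275466

Final: 0.275466


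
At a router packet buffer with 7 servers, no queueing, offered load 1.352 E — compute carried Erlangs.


B(7,1.352) = 0.0004239 (Erlang-B)
Carried load = a(1 − B) = 1.352·(1 − 0.0004239) = 1.352·0.999576 = 1.3514 E

Final: 1.3514 Erlangs


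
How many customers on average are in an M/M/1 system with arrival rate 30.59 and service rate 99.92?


ρ = λ/μ = 30.59/99.92 = 0.3061
L = ρ/(1−ρ) = 0.3061/(1 − 0.3061) = 0.3061/0.6939 = 0.4412

Final: 0.4412


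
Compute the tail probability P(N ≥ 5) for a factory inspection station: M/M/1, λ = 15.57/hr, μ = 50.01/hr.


ρ = 15.57/50.01 = 0.3113
P(N ≥ n) = ρ^n = 0.3113^5 = 0.002925

Final: 0.002925


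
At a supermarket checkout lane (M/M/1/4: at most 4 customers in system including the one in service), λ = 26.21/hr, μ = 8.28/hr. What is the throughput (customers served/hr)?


ρ = 3.1655; P_K = (1−ρ)ρ^4/(1−ρ^5) = 0.686249
λ_eff = λ(1 − P_K) = 26.21·(1 − 0.686249) = 26.21·0.313751 = 8.2234 /hr

Final: 8.2234 /hr


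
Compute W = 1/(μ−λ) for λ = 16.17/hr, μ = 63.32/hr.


W = 1/(μ−λ) = 1/(63.32 − 16.17) = 1/47.15 = 0.02121 hr

Final: 0.02121 hr


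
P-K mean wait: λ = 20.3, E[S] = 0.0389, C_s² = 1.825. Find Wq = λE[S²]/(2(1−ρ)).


ρ = λ·E[S] = 20.3·0.0389 = 0.7897
E[S²] = E[S]²(1+C_s²) = 0.0389²·(1+1.825) = 0.004275
Wq = λ·E[S²]/(2(1−ρ)) = 20.3·0.004275/(2·0.2103) = 0.20629 hr

Final: 0.20629 hr


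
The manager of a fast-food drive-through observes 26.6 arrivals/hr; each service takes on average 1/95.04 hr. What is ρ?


ρ = λ/μ = 26.6/95.04 = 0.2799

Final: 0.2799


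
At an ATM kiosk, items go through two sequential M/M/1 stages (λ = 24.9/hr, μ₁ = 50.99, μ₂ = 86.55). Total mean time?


Each node sees arrival rate λ = 24.9/hr (tandem ⇒ throughput preserved).
W₁ = 1/(μ₁−λ) = 1/(50.99−24.9) = 0.03833 hr
W₂ = 1/(μ₂−λ) = 1/(86.55−24.9) = 0.01622 hr
W_total = W₁ + W₂ = 0.03833 + 0.01622 = 0.05455 hr

Final: 0.05455 hr


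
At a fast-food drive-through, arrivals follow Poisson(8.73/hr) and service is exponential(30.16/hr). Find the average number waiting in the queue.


ρ = 8.73/30.16 = 0.2895
Lq = ρ²/(1−ρ) = 0.08378/0.7105 = 0.1179

Final: 0.1179


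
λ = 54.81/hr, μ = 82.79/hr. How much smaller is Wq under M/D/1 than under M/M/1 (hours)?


ρ = 54.81/82.79 = 0.6620
Wq(M/M/1) = ρ/(μ−λ) = 0.6620/27.98 = 0.02366 hr
Wq(M/D/1) = ρ/(2(μ−λ)) = 0.01183 hr
Savings = 0.02366 − 0.01183 = 0.01183 hr

Final: 0.01183 hr


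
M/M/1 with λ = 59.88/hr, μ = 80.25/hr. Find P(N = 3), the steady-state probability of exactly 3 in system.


ρ = 59.88/80.25 = 0.7462
P_n = (1−ρ)·ρ^n = (1 − 0.7462)·0.7462^3 = 0.2538·0.415442 = 0.105452

Final: 0.105452


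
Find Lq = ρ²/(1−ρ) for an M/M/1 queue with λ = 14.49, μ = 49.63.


ρ = 14.49/49.63 = 0.2920
Lq = ρ²/(1−ρ) = 0.08524/0.7080 = 0.1204

Final: 0.1204


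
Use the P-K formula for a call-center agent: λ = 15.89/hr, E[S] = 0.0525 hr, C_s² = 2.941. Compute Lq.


ρ = λ·E[S] = 15.89·0.0525 = 0.8342
Lq = ρ²(1+C_s²)/(2(1−ρ)) = 0.6959·(1+2.941)/(2·0.1658)
= 0.6959·3.9410/0.3316 = 8.27225

Final: 8.27225


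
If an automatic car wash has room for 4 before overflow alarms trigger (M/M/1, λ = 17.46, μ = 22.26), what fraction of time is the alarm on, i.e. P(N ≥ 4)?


ρ = 17.46/22.26 = 0.7844
P(N ≥ n) = ρ^n = 0.7844^4 = 0.378509

Final: 0.378509


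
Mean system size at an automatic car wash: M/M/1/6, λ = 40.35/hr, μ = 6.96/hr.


ρ = 40.35/6.96 = 5.7974
L = ρ[1 − (K+1)ρ^K + Kρ^(K+1)] / [(1−ρ)(1−ρ^(K+1))]
Numerator: 5.7974·(1 − 7·37966.957548 + 6·220110.163368) = 6115652.836514
Denominator: (-4.7974)·(-220109.163368) = 1055954.736331
L = 6115652.836514/1055954.736331 = 5.7916

Final: 5.7916


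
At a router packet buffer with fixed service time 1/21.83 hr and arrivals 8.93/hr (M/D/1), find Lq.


ρ = 8.93/21.83 = 0.4091
M/D/1: Lq = ρ²/(2(1−ρ)) = 0.1673/(2·0.5909) = 0.14159

Final: 0.14159


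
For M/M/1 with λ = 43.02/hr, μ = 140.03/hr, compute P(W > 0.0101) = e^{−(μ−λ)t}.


W ~ Exponential(μ−λ) for M/M/1.
μ − λ = 140.03 − 43.02 = 97.0100
P(W > t) = e^{−(μ−λ)t} = e^{−0.9798} = 0.375386

Final: 0.375386


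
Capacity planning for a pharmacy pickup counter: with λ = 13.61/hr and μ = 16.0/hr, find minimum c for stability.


Stability requires cμ > λ ⇔ c > λ/μ.
λ/μ = 13.61/16.0 = 0.8506
Minimum integer c = ⌊0.8506⌋ + 1 = 1
Check: 1·16.0 = 16.00 > 13.61, while 0·16.0 = 0.00 ≤ 13.61

Final: 1 servers


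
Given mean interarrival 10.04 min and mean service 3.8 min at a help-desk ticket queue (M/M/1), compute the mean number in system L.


λ = 60/10.04 = 5.9761 /hr
μ = 60/3.8 = 15.7895 /hr
ρ = λ/μ = 5.9761/15.7895 = 0.3785
L = ρ/(1−ρ) = 0.3785/0.6215 = 0.6090

Final: 0.6090


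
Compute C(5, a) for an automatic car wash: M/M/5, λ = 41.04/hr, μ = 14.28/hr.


a = λ/μ = 2.8739; ρ = a/5 = 0.5748
P₀ = 0.053634 (from M/M/c formula)
C(c,a) = [a^c/(c!(1−ρ))]·P₀ = [196.06304/(120·0.4252)]·0.053634
= 3.84247·0.053634 = 0.206086

Final: 0.206086


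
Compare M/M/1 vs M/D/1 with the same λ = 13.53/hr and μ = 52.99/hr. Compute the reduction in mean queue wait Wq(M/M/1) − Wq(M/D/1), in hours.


ρ = 13.53/52.99 = 0.2553
Wq(M/M/1) = ρ/(μ−λ) = 0.2553/39.46 = 0.006471 hr
Wq(M/D/1) = ρ/(2(μ−λ)) = 0.003235 hr
Savings = 0.006471 − 0.003235 = 0.003235 hr

Final: 0.003235 hr


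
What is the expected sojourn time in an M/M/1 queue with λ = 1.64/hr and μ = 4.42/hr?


W = 1/(μ−λ) = 1/(4.42 − 1.64) = 1/2.78 = 0.3597 hr

Final: 0.3597 hr


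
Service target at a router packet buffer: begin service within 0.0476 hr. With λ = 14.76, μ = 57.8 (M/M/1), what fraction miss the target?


ρ = 14.76/57.8 = 0.2554
P(Wq > t) = ρ·e^{−(μ−λ)t} = 0.2554·e^{−2.0487}
= 0.2554·0.128902 = 0.032917

Final: 0.032917


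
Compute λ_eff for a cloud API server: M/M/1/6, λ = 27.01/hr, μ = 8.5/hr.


ρ = 3.1776; P_K = (1−ρ)ρ^6/(1−ρ^7) = 0.685511
λ_eff = λ(1 − P_K) = 27.01·(1 − 0.685511) = 27.01·0.314489 = 8.4943 /hr

Final: 8.4943 /hr


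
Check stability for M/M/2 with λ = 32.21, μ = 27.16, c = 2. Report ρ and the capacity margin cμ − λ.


Total capacity cμ = 2·27.16 = 54.32/hr
ρ = λ/(cμ) = 32.21/54.32 = 0.5930
Stable ⇔ ρ < 1: YES
Spare capacity = cμ − λ = 54.32 − 32.21 = 22.11/hr

Final: ρ = 0.5930; stable; margin = 22.11/hr


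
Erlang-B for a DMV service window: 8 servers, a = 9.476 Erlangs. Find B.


B(c,a) = (a^c/c!) / Σ_{k=0}^{c} a^k/k!
a^8/8! = 1612.426373
Σ terms (k=0..8): 1.00000 + 9.47600 + 44.89729 + 141.81557 + 335.96108 + 636.71344 + 1005.58275 + 1361.27174 + 1612.42637 = 5149.144232
B = 1612.426373/5149.144232 = 0.313145

Final: 0.313145


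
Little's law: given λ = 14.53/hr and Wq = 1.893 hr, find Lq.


Lq = λWq = 14.53·1.893 = 27.5053

Final: 27.5053


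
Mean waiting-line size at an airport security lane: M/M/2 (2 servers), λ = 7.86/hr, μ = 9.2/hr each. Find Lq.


a = λ/μ = 0.8543; ρ = a/2 = 0.4272
P₀ = 0.401371
Lq = P₀·a^c·ρ / (c!·(1−ρ)²) = 0.401371·0.72991·0.4272/(2·0.32813)
= 0.19070

Final: 0.19070


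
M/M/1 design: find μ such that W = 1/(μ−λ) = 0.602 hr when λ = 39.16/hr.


W = 1/(μ−λ) ⇒ μ − λ = 1/W = 1/0.602 = 1.6611
μ = λ + 1/W = 39.16 + 1.6611 = 40.8211 per hr

Final: 40.8211 /hr


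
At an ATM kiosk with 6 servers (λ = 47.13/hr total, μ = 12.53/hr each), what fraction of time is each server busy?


ρ = λ/(cμ) = 47.13/(6·12.53) = 47.13/75.18 = 0.6269

Final: 0.6269


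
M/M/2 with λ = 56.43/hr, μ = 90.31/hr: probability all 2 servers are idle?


a = λ/μ = 56.43/90.31 = 0.6248; ρ = a/c = 0.3124
Σ_{k=0}^{1} a^k/k! (terms k=0..1) = 1.00000 + 0.62485 = 1.62485
Tail: a^2/(2!(1−ρ)) = 0.39043/(2·0.6876) = 0.28392
P₀ = 1/(1.62485 + 0.28392) = 1/1.90877 = 0.523898

Final: 0.523898


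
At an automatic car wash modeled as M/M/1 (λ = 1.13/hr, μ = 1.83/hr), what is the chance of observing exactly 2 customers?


ρ = 1.13/1.83 = 0.6175
P_n = (1−ρ)·ρ^n = (1 − 0.6175)·0.6175^2 = 0.3825·0.381289 = 0.145848

Final: 0.145848


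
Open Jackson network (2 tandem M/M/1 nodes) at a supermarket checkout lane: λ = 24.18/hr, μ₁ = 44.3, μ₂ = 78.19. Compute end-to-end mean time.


Each node sees arrival rate λ = 24.18/hr (tandem ⇒ throughput preserved).
W₁ = 1/(μ₁−λ) = 1/(44.3−24.18) = 0.04970 hr
W₂ = 1/(μ₂−λ) = 1/(78.19−24.18) = 0.01852 hr
W_total = W₁ + W₂ = 0.04970 + 0.01852 = 0.06822 hr

Final: 0.06822 hr


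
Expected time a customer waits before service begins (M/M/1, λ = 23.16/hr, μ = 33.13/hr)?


ρ = 23.16/33.13 = 0.6991
Wq = ρ/(μ−λ) = 0.6991/(33.13 − 23.16) = 0.6991/9.97 = 0.07012 hr

Final: 0.07012 hr


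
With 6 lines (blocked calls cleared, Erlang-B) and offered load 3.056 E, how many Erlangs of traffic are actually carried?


B(6,3.056) = 0.055270 (Erlang-B)
Carried load = a(1 − B) = 3.056·(1 − 0.055270) = 3.056·0.944730 = 2.8871 E

Final: 2.8871 Erlangs


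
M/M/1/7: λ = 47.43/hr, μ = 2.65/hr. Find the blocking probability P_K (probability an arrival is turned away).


ρ = λ/μ = 47.43/2.65 = 17.8981
P_K = (1−ρ)ρ^K/(1−ρ^(K+1)) = (-16.8981·588370317.467930)/(1 − 10530718550.001476)
= -9942348232.533546/-10530718549.001476 = 0.944128

Final: 0.944128


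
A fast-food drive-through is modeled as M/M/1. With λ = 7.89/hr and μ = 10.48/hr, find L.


ρ = λ/μ = 7.89/10.48 = 0.7529
L = ρ/(1−ρ) = 0.7529/(1 − 0.7529) = 0.7529/0.2471 = 3.0463

Final: 3.0463


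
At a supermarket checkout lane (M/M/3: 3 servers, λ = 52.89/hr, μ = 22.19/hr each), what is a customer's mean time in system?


a = 2.3835; ρ = 0.7945; P₀ = 0.058118
Lq = P₀·a^c·ρ/(c!(1−ρ)²) = 2.46769
Wq = Lq/λ = 2.46769/52.89 = 0.04666 hr
W = Wq + 1/μ = 0.04666 + 0.04507 = 0.09172 hr

Final: 0.09172 hr


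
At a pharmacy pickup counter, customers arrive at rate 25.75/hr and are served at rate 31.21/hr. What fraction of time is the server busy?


ρ = λ/μ = 25.75/31.21 = 0.8251

Final: 0.8251


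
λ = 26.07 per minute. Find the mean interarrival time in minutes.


Mean interarrival time = 1/λ = 1/26.07 minute = 0.03836 minute
In minutes: 0.03836 × 1 = 0.03836 min

Final: 0.03836 min


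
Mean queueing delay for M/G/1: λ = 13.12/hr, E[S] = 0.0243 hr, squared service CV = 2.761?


ρ = λ·E[S] = 13.12·0.0243 = 0.3188
E[S²] = E[S]²(1+C_s²) = 0.0243²·(1+2.761) = 0.002221
Wq = λ·E[S²]/(2(1−ρ)) = 13.12·0.002221/(2·0.6812) = 0.02139 hr

Final: 0.02139 hr


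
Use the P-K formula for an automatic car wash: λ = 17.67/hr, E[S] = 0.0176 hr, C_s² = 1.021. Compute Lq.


ρ = λ·E[S] = 17.67·0.0176 = 0.3110
Lq = ρ²(1+C_s²)/(2(1−ρ)) = 0.09672·(1+1.021)/(2·0.6890)
= 0.09672·2.0210/1.3780 = 0.14184

Final: 0.14184


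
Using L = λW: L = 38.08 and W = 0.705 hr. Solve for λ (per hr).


λ = L/W = 38.08/0.705 = 54.0142 /hr

Final: 54.0142 /hr


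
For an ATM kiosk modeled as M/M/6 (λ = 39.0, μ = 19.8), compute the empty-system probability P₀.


a = λ/μ = 39.0/19.8 = 1.9697; ρ = a/c = 0.3283
Σ_{k=0}^{5} a^k/k! (terms k=0..5) = 1.00000 + 1.96970 + 1.93985 + 1.27364 + 0.62717 + 0.24707 = 7.05743
Tail: a^6/(6!(1−ρ)) = 58.39780/(720·0.6717) = 0.12075
P₀ = 1/(7.05743 + 0.12075) = 1/7.17818 = 0.139311

Final: 0.139311


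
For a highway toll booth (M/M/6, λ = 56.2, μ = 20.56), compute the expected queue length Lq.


a = λ/μ = 2.7335; ρ = a/6 = 0.4556
P₀ = 0.064369
Lq = P₀·a^c·ρ / (c!·(1−ρ)²) = 0.064369·417.13750·0.4556/(720·0.29640)
= 0.05732

Final: 0.05732


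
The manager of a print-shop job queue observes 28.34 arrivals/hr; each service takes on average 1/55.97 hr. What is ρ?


ρ = λ/μ = 28.34/55.97 = 0.5063

Final: 0.5063


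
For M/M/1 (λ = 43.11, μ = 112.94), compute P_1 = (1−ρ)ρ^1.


ρ = 43.11/112.94 = 0.3817
P_n = (1−ρ)·ρ^n = (1 − 0.3817)·0.3817^1 = 0.6183·0.381707 = 0.236007

Final: 0.236007


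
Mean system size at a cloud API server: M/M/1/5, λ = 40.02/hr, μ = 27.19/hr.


ρ = 40.02/27.19 = 1.4719
L = ρ[1 − (K+1)ρ^K + Kρ^(K+1)] / [(1−ρ)(1−ρ^(K+1))]
Numerator: 1.4719·(1 − 6·6.907794 + 5·10.167338) = 15.292564
Denominator: (-0.4719)·(-9.167338) = 4.325743
L = 15.292564/4.325743 = 3.5352

Final: 3.5352


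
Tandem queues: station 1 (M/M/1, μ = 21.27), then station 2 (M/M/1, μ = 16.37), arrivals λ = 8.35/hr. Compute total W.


Each node sees arrival rate λ = 8.35/hr (tandem ⇒ throughput preserved).
W₁ = 1/(μ₁−λ) = 1/(21.27−8.35) = 0.07740 hr
W₂ = 1/(μ₂−λ) = 1/(16.37−8.35) = 0.12469 hr
W_total = W₁ + W₂ = 0.07740 + 0.12469 = 0.20209 hr

Final: 0.20209 hr


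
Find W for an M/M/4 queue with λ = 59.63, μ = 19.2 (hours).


a = 3.1057; ρ = 0.7764; P₀ = 0.031989
Lq = P₀·a^c·ρ/(c!(1−ρ)²) = 1.92633
Wq = Lq/λ = 1.92633/59.63 = 0.03230 hr
W = Wq + 1/μ = 0.03230 + 0.05208 = 0.08439 hr

Final: 0.08439 hr


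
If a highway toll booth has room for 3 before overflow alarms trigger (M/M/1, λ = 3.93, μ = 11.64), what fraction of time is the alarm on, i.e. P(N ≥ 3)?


ρ = 3.93/11.64 = 0.3376
P(N ≥ n) = ρ^n = 0.3376^3 = 0.038487

Final: 0.038487


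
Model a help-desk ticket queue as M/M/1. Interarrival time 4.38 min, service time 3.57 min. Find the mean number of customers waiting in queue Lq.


λ = 60/4.38 = 13.6986 /hr
μ = 60/3.57 = 16.8067 /hr
ρ = λ/μ = 13.6986/16.8067 = 0.8151
Lq = ρ²/(1−ρ) = 0.6643/0.1849 = 3.5923

Final: 3.5923


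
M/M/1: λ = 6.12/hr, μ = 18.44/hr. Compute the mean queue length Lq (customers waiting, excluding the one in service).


ρ = 6.12/18.44 = 0.3319
Lq = ρ²/(1−ρ) = 0.1101/0.6681 = 0.1649

Final: 0.1649


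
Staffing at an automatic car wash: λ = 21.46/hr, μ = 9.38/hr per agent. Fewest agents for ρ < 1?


Stability requires cμ > λ ⇔ c > λ/μ.
λ/μ = 21.46/9.38 = 2.2878
Minimum integer c = ⌊2.2878⌋ + 1 = 3
Check: 3·9.38 = 28.14 > 21.46, while 2·9.38 = 18.76 ≤ 21.46

Final: 3 servers


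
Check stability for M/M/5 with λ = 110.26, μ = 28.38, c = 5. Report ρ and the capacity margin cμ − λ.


Total capacity cμ = 5·28.38 = 141.90/hr
ρ = λ/(cμ) = 110.26/141.90 = 0.7770
Stable ⇔ ρ < 1: YES
Spare capacity = cμ − λ = 141.90 − 110.26 = 31.64/hr

Final: ρ = 0.7770; stable; margin = 31.64/hr


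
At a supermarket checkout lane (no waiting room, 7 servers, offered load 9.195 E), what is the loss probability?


B(c,a) = (a^c/c!) / Σ_{k=0}^{c} a^k/k!
a^7/7! = 1102.634555
Σ terms (k=0..7): 1.00000 + 9.19500 + 42.27401 + 129.56985 + 297.84869 + 547.74374 + 839.41728 + 1102.63456 = 2969.683123
B = 1102.634555/2969.683123 = 0.371297

Final: 0.371297


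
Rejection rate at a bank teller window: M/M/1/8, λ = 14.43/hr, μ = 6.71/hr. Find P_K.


ρ = λ/μ = 14.43/6.71 = 2.1505
P_K = (1−ρ)ρ^K/(1−ρ^(K+1)) = (-1.1505·457.457221)/(1 − 983.771639)
= -526.314418/-982.771639 = 0.535541

Final: 0.535541


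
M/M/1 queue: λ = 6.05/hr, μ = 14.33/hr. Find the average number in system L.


ρ = λ/μ = 6.05/14.33 = 0.4222
L = ρ/(1−ρ) = 0.4222/(1 − 0.4222) = 0.4222/0.5778 = 0.7307

Final: 0.7307


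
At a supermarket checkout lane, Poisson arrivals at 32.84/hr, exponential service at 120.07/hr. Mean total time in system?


W = 1/(μ−λ) = 1/(120.07 − 32.84) = 1/87.23 = 0.01146 hr

Final: 0.01146 hr


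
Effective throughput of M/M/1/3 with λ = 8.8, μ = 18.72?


ρ = 0.4701; P_K = (1−ρ)ρ^3/(1−ρ^4) = 0.057873
λ_eff = λ(1 − P_K) = 8.8·(1 − 0.057873) = 8.8·0.942127 = 8.2907 /hr

Final: 8.2907 /hr


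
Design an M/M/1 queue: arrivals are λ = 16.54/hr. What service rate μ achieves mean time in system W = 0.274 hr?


W = 1/(μ−λ) ⇒ μ − λ = 1/W = 1/0.274 = 3.6496
μ = λ + 1/W = 16.54 + 3.6496 = 20.1896 per hr

Final: 20.1896 /hr


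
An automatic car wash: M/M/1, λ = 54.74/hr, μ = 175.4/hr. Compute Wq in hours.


ρ = 54.74/175.4 = 0.3121
Wq = ρ/(μ−λ) = 0.3121/(175.4 − 54.74) = 0.3121/120.66 = 0.002586 hr

Final: 0.002586 hr


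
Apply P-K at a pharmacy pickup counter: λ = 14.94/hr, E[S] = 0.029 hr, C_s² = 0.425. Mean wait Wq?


ρ = λ·E[S] = 14.94·0.029 = 0.4333
E[S²] = E[S]²(1+C_s²) = 0.029²·(1+0.425) = 0.001198
Wq = λ·E[S²]/(2(1−ρ)) = 14.94·0.001198/(2·0.5667) = 0.01580 hr

Final: 0.01580 hr


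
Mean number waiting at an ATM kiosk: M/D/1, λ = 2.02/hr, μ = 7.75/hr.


ρ = 2.02/7.75 = 0.2606
M/D/1: Lq = ρ²/(2(1−ρ)) = 0.06794/(2·0.7394) = 0.04594

Final: 0.04594


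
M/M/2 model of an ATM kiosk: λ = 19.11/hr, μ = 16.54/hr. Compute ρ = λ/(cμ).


ρ = λ/(cμ) = 19.11/(2·16.54) = 19.11/33.08 = 0.5777

Final: 0.5777


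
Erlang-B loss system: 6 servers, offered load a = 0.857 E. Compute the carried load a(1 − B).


B(6,0.857) = 0.0002335 (Erlang-B)
Carried load = a(1 − B) = 0.857·(1 − 0.0002335) = 0.857·0.999766 = 0.8568 E

Final: 0.8568 Erlangs


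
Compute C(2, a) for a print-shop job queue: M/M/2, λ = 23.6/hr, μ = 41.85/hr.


a = λ/μ = 0.5639; ρ = a/2 = 0.2820
P₀ = 0.560112 (from M/M/c formula)
C(c,a) = [a^c/(c!(1−ρ))]·P₀ = [0.31800/(2·0.7180)]·0.560112
= 0.22144·0.560112 = 0.124031

Final: 0.124031


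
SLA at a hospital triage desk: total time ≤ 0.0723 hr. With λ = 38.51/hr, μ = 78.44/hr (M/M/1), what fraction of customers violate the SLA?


W ~ Exponential(μ−λ) for M/M/1.
μ − λ = 78.44 − 38.51 = 39.9300
P(W > t) = e^{−(μ−λ)t} = e^{−2.8869} = 0.055747

Final: 0.055747


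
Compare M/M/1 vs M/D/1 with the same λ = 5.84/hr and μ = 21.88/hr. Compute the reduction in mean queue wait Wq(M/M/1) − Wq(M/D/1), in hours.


ρ = 5.84/21.88 = 0.2669
Wq(M/M/1) = ρ/(μ−λ) = 0.2669/16.04 = 0.01664 hr
Wq(M/D/1) = ρ/(2(μ−λ)) = 0.008320 hr
Savings = 0.01664 − 0.008320 = 0.008320 hr

Final: 0.008320 hr


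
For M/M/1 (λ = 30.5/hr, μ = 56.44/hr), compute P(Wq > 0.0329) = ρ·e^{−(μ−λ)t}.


ρ = 30.5/56.44 = 0.5404
P(Wq > t) = ρ·e^{−(μ−λ)t} = 0.5404·e^{−0.8534}
= 0.5404·0.425953 = 0.230184

Final: 0.230184


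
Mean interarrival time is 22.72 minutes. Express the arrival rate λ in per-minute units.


λ = 1/(interarrival time) in consistent units.
1 minute = 1 min, so λ = 1/22.72 = 0.04401 per minute

Final: 0.04401 /min


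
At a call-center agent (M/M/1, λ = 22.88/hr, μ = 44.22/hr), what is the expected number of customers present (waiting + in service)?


ρ = λ/μ = 22.88/44.22 = 0.5174
L = ρ/(1−ρ) = 0.5174/(1 − 0.5174) = 0.5174/0.4826 = 1.0722

Final: 1.0722


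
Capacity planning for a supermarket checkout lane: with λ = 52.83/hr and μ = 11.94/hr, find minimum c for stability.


Stability requires cμ > λ ⇔ c > λ/μ.
λ/μ = 52.83/11.94 = 4.4246
Minimum integer c = ⌊4.4246⌋ + 1 = 5
Check: 5·11.94 = 59.70 > 52.83, while 4·11.94 = 47.76 ≤ 52.83

Final: 5 servers


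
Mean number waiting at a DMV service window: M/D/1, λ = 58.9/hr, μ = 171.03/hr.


ρ = 58.9/171.03 = 0.3444
M/D/1: Lq = ρ²/(2(1−ρ)) = 0.1186/(2·0.6556) = 0.09045

Final: 0.09045


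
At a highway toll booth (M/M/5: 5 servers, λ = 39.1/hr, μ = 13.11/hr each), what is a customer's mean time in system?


a = 2.9825; ρ = 0.5965; P₀ = 0.047570
Lq = P₀·a^c·ρ/(c!(1−ρ)²) = 0.34270
Wq = Lq/λ = 0.34270/39.1 = 0.008765 hr
W = Wq + 1/μ = 0.008765 + 0.07628 = 0.08504 hr

Final: 0.08504 hr


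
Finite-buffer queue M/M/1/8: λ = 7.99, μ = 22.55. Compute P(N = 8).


ρ = λ/μ = 7.99/22.55 = 0.3543
P_K = (1−ρ)ρ^K/(1−ρ^(K+1)) = (0.6457·0.0002484)/(1 − 0.00008802)
= 0.0001604/0.999912 = 0.0001604

Final: 0.0001604


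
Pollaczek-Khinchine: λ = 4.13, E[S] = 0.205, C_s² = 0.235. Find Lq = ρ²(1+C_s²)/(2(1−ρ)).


ρ = λ·E[S] = 4.13·0.205 = 0.8466
Lq = ρ²(1+C_s²)/(2(1−ρ)) = 0.7168·(1+0.235)/(2·0.1534)
= 0.7168·1.2350/0.3067 = 2.88643

Final: 2.88643


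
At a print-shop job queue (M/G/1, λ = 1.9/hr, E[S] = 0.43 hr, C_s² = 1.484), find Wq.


ρ = λ·E[S] = 1.9·0.43 = 0.8170
E[S²] = E[S]²(1+C_s²) = 0.43²·(1+1.484) = 0.459292
Wq = λ·E[S²]/(2(1−ρ)) = 1.9·0.459292/(2·0.1830) = 2.38430 hr

Final: 2.38430 hr


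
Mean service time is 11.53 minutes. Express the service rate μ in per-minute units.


μ = 1/(service time) in consistent units.
1 minute = 1 min, so μ = 1/11.53 = 0.08673 per minute

Final: 0.08673 /min


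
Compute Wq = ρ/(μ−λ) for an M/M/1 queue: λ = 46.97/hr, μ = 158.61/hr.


ρ = 46.97/158.61 = 0.2961
Wq = ρ/(μ−λ) = 0.2961/(158.61 − 46.97) = 0.2961/111.64 = 0.002653 hr

Final: 0.002653 hr


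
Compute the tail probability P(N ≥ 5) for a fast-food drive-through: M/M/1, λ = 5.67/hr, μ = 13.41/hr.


ρ = 5.67/13.41 = 0.4228
P(N ≥ n) = ρ^n = 0.4228^5 = 0.013514

Final: 0.013514


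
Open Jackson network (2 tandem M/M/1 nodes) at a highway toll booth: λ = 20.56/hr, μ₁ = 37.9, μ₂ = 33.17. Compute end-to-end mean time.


Each node sees arrival rate λ = 20.56/hr (tandem ⇒ throughput preserved).
W₁ = 1/(μ₁−λ) = 1/(37.9−20.56) = 0.05767 hr
W₂ = 1/(μ₂−λ) = 1/(33.17−20.56) = 0.07930 hr
W_total = W₁ + W₂ = 0.05767 + 0.07930 = 0.13697 hr

Final: 0.13697 hr


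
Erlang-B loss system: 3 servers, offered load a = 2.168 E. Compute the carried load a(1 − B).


B(3,2.168) = 0.235344 (Erlang-B)
Carried load = a(1 − B) = 2.168·(1 − 0.235344) = 2.168·0.764656 = 1.6578 E

Final: 1.6578 Erlangs


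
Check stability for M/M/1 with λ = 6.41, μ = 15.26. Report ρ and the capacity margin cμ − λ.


Total capacity cμ = 1·15.26 = 15.26/hr
ρ = λ/(cμ) = 6.41/15.26 = 0.4201
Stable ⇔ ρ < 1: YES
Spare capacity = cμ − λ = 15.26 − 6.41 = 8.85/hr

Final: ρ = 0.4201; stable; margin = 8.85/hr


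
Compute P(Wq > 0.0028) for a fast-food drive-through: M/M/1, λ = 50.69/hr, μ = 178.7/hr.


ρ = 50.69/178.7 = 0.2837
P(Wq > t) = ρ·e^{−(μ−λ)t} = 0.2837·e^{−0.3584}
= 0.2837·0.698774 = 0.198214

Final: 0.198214


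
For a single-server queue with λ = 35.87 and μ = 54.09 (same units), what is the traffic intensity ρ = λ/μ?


ρ = λ/μ = 35.87/54.09 = 0.6632

Final: 0.6632


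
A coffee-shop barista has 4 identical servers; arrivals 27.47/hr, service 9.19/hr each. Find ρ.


ρ = λ/(cμ) = 27.47/(4·9.19) = 27.47/36.76 = 0.7473

Final: 0.7473


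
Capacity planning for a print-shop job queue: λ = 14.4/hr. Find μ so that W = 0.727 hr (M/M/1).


W = 1/(μ−λ) ⇒ μ − λ = 1/W = 1/0.727 = 1.3755
μ = λ + 1/W = 14.4 + 1.3755 = 15.7755 per hr

Final: 15.7755 /hr


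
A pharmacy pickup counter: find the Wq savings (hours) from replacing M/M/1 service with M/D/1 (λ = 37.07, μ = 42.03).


ρ = 37.07/42.03 = 0.8820
Wq(M/M/1) = ρ/(μ−λ) = 0.8820/4.96 = 0.17782 hr
Wq(M/D/1) = ρ/(2(μ−λ)) = 0.08891 hr
Savings = 0.17782 − 0.08891 = 0.08891 hr

Final: 0.08891 hr


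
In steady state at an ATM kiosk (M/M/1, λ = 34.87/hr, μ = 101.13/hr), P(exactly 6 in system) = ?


ρ = 34.87/101.13 = 0.3448
P_n = (1−ρ)·ρ^n = (1 − 0.3448)·0.3448^6 = 0.6552·0.001680 = 0.001101

Final: 0.001101


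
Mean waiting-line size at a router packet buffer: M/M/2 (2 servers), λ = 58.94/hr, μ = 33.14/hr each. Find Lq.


a = λ/μ = 1.7785; ρ = a/2 = 0.8893
P₀ = 0.058617
Lq = P₀·a^c·ρ / (c!·(1−ρ)²) = 0.058617·3.16312·0.8893/(2·0.01226)
= 6.72215

Final: 6.72215


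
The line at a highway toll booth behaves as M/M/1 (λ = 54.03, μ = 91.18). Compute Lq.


ρ = 54.03/91.18 = 0.5926
Lq = ρ²/(1−ρ) = 0.3511/0.4074 = 0.8618

Final: 0.8618


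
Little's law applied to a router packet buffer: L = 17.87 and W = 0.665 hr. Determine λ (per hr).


λ = L/W = 17.87/0.665 = 26.8722 /hr

Final: 26.8722 /hr


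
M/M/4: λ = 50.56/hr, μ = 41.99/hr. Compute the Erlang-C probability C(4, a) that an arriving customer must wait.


a = λ/μ = 1.2041; ρ = a/4 = 0.3010
P₀ = 0.298928 (from M/M/c formula)
C(c,a) = [a^c/(c!(1−ρ))]·P₀ = [2.10206/(24·0.6990)]·0.298928
= 0.12531·0.298928 = 0.037457

Final: 0.037457


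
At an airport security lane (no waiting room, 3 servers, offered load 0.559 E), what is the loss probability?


B(c,a) = (a^c/c!) / Σ_{k=0}^{c} a^k/k!
a^3/3! = 0.029113
Σ terms (k=0..3): 1.00000 + 0.55900 + 0.15624 + 0.02911 = 1.744353
B = 0.029113/1.744353 = 0.016690

Final: 0.016690


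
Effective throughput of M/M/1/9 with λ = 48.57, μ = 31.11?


ρ = 1.5612; P_K = (1−ρ)ρ^9/(1−ρ^10) = 0.363709
λ_eff = λ(1 − P_K) = 48.57·(1 − 0.363709) = 48.57·0.636291 = 30.9047 /hr

Final: 30.9047 /hr


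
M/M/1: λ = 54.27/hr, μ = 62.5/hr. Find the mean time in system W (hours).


W = 1/(μ−λ) = 1/(62.5 − 54.27) = 1/8.23 = 0.1215 hr

Final: 0.1215 hr


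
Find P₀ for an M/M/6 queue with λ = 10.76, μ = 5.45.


a = λ/μ = 10.76/5.45 = 1.9743; ρ = a/c = 0.3291
Σ_{k=0}^{5} a^k/k! (terms k=0..5) = 1.00000 + 1.97431 + 1.94895 + 1.28261 + 0.63307 + 0.24998 = 7.08893
Tail: a^6/(6!(1−ρ)) = 59.22357/(720·0.6709) = 0.12260
P₀ = 1/(7.08893 + 0.12260) = 1/7.21152 = 0.138667

Final: 0.138667


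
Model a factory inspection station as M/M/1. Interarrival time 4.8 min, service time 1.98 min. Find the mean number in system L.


λ = 60/4.8 = 12.5000 /hr
μ = 60/1.98 = 30.3030 /hr
ρ = λ/μ = 12.5000/30.3030 = 0.4125
L = ρ/(1−ρ) = 0.4125/0.5875 = 0.7021

Final: 0.7021


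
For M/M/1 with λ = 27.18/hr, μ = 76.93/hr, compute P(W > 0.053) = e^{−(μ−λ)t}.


W ~ Exponential(μ−λ) for M/M/1.
μ − λ = 76.93 − 27.18 = 49.7500
P(W > t) = e^{−(μ−λ)t} = e^{−2.6368} = 0.071594

Final: 0.071594


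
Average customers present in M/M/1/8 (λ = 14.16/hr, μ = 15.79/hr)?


ρ = 14.16/15.79 = 0.8968
L = ρ[1 − (K+1)ρ^K + Kρ^(K+1)] / [(1−ρ)(1−ρ^(K+1))]
Numerator: 0.8968·(1 − 9·0.418263 + 8·0.375085) = 0.211925
Denominator: (0.1032)·(0.624915) = 0.064510
L = 0.211925/0.064510 = 3.2851

Final: 3.2851


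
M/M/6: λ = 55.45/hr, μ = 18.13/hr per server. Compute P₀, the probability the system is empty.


a = λ/μ = 55.45/18.13 = 3.0585; ρ = a/c = 0.5097
Σ_{k=0}^{5} a^k/k! (terms k=0..5) = 1.00000 + 3.05847 + 4.67711 + 4.76826 + 3.64589 + 2.23017 = 19.37990
Tail: a^6/(6!(1−ρ)) = 818.50715/(720·0.4903) = 2.31882
P₀ = 1/(19.37990 + 2.31882) = 1/21.69872 = 0.046086

Final: 0.046086


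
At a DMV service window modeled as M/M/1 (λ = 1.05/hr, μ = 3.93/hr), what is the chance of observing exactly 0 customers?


ρ = 1.05/3.93 = 0.2672
P_n = (1−ρ)·ρ^n = (1 − 0.2672)·0.2672^0 = 0.7328·1.000000 = 0.732824

Final: 0.732824


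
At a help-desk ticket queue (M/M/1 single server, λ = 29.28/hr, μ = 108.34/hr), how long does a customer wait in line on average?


ρ = 29.28/108.34 = 0.2703
Wq = ρ/(μ−λ) = 0.2703/(108.34 − 29.28) = 0.2703/79.06 = 0.003418 hr

Final: 0.003418 hr


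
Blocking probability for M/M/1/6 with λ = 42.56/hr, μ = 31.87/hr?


ρ = λ/μ = 42.56/31.87 = 1.3354
P_K = (1−ρ)ρ^K/(1−ρ^(K+1)) = (-0.3354·5.671753)/(1 − 7.574202)
= -1.902449/-6.574202 = 0.289381

Final: 0.289381


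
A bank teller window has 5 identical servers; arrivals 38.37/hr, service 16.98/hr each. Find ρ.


ρ = λ/(cμ) = 38.37/(5·16.98) = 38.37/84.90 = 0.4519

Final: 0.4519


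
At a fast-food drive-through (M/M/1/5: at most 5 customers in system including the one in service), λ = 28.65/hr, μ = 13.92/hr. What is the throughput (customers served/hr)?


ρ = 2.0582; P_K = (1−ρ)ρ^5/(1−ρ^6) = 0.520990
λ_eff = λ(1 − P_K) = 28.65·(1 − 0.520990) = 28.65·0.479010 = 13.7236 /hr

Final: 13.7236 /hr


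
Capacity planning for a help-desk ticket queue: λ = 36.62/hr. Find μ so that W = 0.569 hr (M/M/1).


W = 1/(μ−λ) ⇒ μ − λ = 1/W = 1/0.569 = 1.7575
μ = λ + 1/W = 36.62 + 1.7575 = 38.3775 per hr

Final: 38.3775 /hr


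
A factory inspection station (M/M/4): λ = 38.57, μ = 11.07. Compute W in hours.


a = 3.4842; ρ = 0.8710; P₀ = 0.015332
Lq = P₀·a^c·ρ/(c!(1−ρ)²) = 4.93167
Wq = Lq/λ = 4.93167/38.57 = 0.12786 hr
W = Wq + 1/μ = 0.12786 + 0.09033 = 0.21820 hr

Final: 0.21820 hr


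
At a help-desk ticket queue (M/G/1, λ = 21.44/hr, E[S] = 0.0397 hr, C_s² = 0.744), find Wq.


ρ = λ·E[S] = 21.44·0.0397 = 0.8512
E[S²] = E[S]²(1+C_s²) = 0.0397²·(1+0.744) = 0.002749
Wq = λ·E[S²]/(2(1−ρ)) = 21.44·0.002749/(2·0.1488) = 0.19798 hr

Final: 0.19798 hr


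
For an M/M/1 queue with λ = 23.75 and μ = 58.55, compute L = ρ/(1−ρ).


ρ = λ/μ = 23.75/58.55 = 0.4056
L = ρ/(1−ρ) = 0.4056/(1 − 0.4056) = 0.4056/0.5944 = 0.6825

Final: 0.6825


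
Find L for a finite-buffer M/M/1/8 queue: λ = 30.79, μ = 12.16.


ρ = 30.79/12.16 = 2.5321
L = ρ[1 − (K+1)ρ^K + Kρ^(K+1)] / [(1−ρ)(1−ρ^(K+1))]
Numerator: 2.5321·(1 − 9·1689.697306 + 8·4278.435860) = 48163.083105
Denominator: (-1.5321)·(-4277.435860) = 6553.341289
L = 48163.083105/6553.341289 = 7.3494

Final: 7.3494
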